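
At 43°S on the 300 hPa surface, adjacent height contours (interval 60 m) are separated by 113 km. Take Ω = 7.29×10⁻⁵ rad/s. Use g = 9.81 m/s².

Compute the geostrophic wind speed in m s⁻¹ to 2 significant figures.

Coriolis parameter at 43°S:
f = 2Ω sin φ = 2 × 7.29×10⁻⁵ × sin 43° = 9.94×10⁻⁵ s⁻¹
Height gradient: |∂Z/∂n| = 60 m / 113000 m = 5.31×10⁻⁴
On a pressure surface, geostrophic balance gives V_g = (g/f)|∂Z/∂n|:
V_g = 9.81 × 5.31×10⁻⁴ / 9.94×10⁻⁵ = 52.4 m/s

52 m s⁻¹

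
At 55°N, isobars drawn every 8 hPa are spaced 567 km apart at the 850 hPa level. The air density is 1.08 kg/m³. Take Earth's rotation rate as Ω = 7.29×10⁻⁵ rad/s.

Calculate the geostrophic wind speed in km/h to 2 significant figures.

39 km/h

Coriolis parameter at 55°N:
f = 2Ω sin φ = 2 × 7.29×10⁻⁵ × sin 55° = 1.19×10⁻⁴ s⁻¹
Pressure gradient: |∂P/∂n| = 800 Pa / 567000 m = 1.41×10⁻³ Pa/m
Geostrophic balance (pressure-gradient force = Coriolis force):
V_g = (1/(fρ)) |∂P/∂n| = 1.41×10⁻³ / (1.19×10⁻⁴ × 1.08) = 10.9 m/s
Converting: 10.9 m/s × 3.6 = 39 km/h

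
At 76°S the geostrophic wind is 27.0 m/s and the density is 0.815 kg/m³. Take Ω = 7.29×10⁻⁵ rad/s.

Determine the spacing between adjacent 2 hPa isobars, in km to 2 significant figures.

64 km

Coriolis parameter at 76°S:
f = 2Ω sin φ = 2 × 7.29×10⁻⁵ × sin 76° = 1.41×10⁻⁴ s⁻¹
Geostrophic balance rearranged: |∂P/∂n| = f ρ V_g
|∂P/∂n| = 1.41×10⁻⁴ × 0.815 × 27.0 = 3.11×10⁻³ Pa/m
Isobar spacing: Δn = ΔP/|∂P/∂n| = 200 Pa / 3.11×10⁻³ Pa/m = 64246 m ≈ 64 km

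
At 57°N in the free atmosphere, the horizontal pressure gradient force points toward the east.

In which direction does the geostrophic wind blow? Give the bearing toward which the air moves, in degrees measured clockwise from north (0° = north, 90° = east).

180°

The pressure-gradient force points toward the east (bearing 090°).
Geostrophic balance: in the Northern Hemisphere the Coriolis force deflects motion to the right, so the geostrophic wind blows 90° to the right of the pressure-gradient force (low pressure on the left).
Rotating 090° by 90° clockwise gives 180° — the wind blows toward the south.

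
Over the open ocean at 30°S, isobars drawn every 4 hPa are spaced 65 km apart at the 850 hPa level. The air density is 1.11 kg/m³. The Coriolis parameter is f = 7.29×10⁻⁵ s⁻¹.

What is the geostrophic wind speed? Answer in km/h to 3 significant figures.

Pressure gradient: |∂P/∂n| = 400 Pa / 65000 m = 6.15×10⁻³ Pa/m
Geostrophic balance (pressure-gradient force = Coriolis force):
V_g = (1/(fρ)) |∂P/∂n| = 6.15×10⁻³ / (7.29×10⁻⁵ × 1.11) = 76.0 m/s
Converting: 76.0 m/s × 3.6 = 274 km/h

274 km/h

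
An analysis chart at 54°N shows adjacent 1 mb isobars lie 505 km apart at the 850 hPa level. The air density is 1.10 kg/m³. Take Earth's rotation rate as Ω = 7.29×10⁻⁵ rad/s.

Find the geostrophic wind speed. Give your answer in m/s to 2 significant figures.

Coriolis parameter at 54°N:
f = 2Ω sin φ = 2 × 7.29×10⁻⁵ × sin 54° = 1.18×10⁻⁴ s⁻¹
Pressure gradient: |∂P/∂n| = 100 Pa / 505000 m = 1.98×10⁻⁴ Pa/m
Geostrophic balance (pressure-gradient force = Coriolis force):
V_g = (1/(fρ)) |∂P/∂n| = 1.98×10⁻⁴ / (1.18×10⁻⁴ × 1.10) = 1.53 m/s

1.5 m/s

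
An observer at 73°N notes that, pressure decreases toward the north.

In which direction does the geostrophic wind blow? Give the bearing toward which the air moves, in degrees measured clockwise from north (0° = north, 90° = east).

The pressure-gradient force points toward the north (bearing 000°).
Geostrophic balance: in the Northern Hemisphere the Coriolis force deflects motion to the right, so the geostrophic wind blows 90° to the right of the pressure-gradient force (low pressure on the left).
Rotating 000° by 90° clockwise gives 090° — the wind blows toward the east.

090°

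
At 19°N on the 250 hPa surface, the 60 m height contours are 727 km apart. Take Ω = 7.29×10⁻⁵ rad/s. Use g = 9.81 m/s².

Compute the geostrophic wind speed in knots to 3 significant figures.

Coriolis parameter at 19°N:
f = 2Ω sin φ = 2 × 7.29×10⁻⁵ × sin 19° = 4.75×10⁻⁵ s⁻¹
Height gradient: |∂Z/∂n| = 60 m / 727000 m = 8.25×10⁻⁵
On a pressure surface, geostrophic balance gives V_g = (g/f)|∂Z/∂n|:
V_g = 9.81 × 8.25×10⁻⁵ / 4.75×10⁻⁵ = 17.1 m/s
Converting: 17.1 m/s × 1.944 = 33.2 knots

33.2 knots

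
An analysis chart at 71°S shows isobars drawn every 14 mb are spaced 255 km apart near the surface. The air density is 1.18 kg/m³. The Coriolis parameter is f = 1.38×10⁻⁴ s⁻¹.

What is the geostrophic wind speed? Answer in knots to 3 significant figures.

Pressure gradient: |∂P/∂n| = 1400 Pa / 255000 m = 5.49×10⁻³ Pa/m
Geostrophic balance (pressure-gradient force = Coriolis force):
V_g = (1/(fρ)) |∂P/∂n| = 5.49×10⁻³ / (1.38×10⁻⁴ × 1.18) = 33.7 m/s
Converting: 33.7 m/s × 1.944 = 65.5 knots

65.5 knots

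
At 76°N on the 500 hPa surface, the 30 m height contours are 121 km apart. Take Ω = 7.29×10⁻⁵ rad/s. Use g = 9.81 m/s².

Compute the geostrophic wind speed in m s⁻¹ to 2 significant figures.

Coriolis parameter at 76°N:
f = 2Ω sin φ = 2 × 7.29×10⁻⁵ × sin 76° = 1.41×10⁻⁴ s⁻¹
Height gradient: |∂Z/∂n| = 30 m / 121000 m = 2.48×10⁻⁴
On a pressure surface, geostrophic balance gives V_g = (g/f)|∂Z/∂n|:
V_g = 9.81 × 2.48×10⁻⁴ / 1.41×10⁻⁴ = 17.2 m/s

17 m s⁻¹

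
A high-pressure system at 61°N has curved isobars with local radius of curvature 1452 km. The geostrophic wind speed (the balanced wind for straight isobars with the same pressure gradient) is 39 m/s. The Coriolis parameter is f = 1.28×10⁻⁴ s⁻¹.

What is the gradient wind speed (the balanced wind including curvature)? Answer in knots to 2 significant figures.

110 knots

Around a high, pressure-gradient force acts outward with centrifugal, so Coriolis balances both:
fV = (1/ρ)|∂P/∂n| + V²/R  →  V² − fR·V + fR·V_g = 0
With fR = 1.28×10⁻⁴ × 1452×10³ m = 186 m/s:
V = [fR − √((fR)² − 4 fR V_g)]/2 = [186 − √(186² − 4×186×39)]/2 = 55.7 m/s
Supergeostrophic (V > V_g = 39 m/s), as expected around a high.
Converting: 55.7 m/s × 1.944 = 110 knots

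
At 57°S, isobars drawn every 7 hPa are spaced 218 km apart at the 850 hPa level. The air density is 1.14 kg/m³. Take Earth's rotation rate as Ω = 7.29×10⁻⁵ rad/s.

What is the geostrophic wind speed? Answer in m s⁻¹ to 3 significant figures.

Coriolis parameter at 57°S:
f = 2Ω sin φ = 2 × 7.29×10⁻⁵ × sin 57° = 1.22×10⁻⁴ s⁻¹
Pressure gradient: |∂P/∂n| = 700 Pa / 218000 m = 3.21×10⁻³ Pa/m
Geostrophic balance (pressure-gradient force = Coriolis force):
V_g = (1/(fρ)) |∂P/∂n| = 3.21×10⁻³ / (1.22×10⁻⁴ × 1.14) = 23.0 m/s

23.0 m s⁻¹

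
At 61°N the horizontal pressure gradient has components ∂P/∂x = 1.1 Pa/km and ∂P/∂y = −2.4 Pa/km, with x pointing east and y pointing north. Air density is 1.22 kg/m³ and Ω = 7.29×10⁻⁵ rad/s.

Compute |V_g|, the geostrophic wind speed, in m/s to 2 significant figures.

17 m/s

Coriolis parameter at 61°N:
f = 2Ω sin φ = 2 × 7.29×10⁻⁵ × sin 61° = 1.28×10⁻⁴ s⁻¹
Component geostrophic relations (x east, y north):
u_g = −(1/(fρ)) ∂P/∂y,  v_g = (1/(fρ)) ∂P/∂x
u_g = −(−2.4×10⁻³)/(1.28×10⁻⁴ × 1.22) = 15.4 m/s;  v_g = (1.1×10⁻³)/(1.28×10⁻⁴ × 1.22) = 7.07 m/s
|V_g| = √(u_g² + v_g²) = 17.0 m/s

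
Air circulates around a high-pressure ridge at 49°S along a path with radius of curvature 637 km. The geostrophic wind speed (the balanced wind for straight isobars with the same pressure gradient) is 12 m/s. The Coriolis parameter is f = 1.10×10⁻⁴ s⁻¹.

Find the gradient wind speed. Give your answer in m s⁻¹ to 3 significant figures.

Around a high, pressure-gradient force acts outward with centrifugal, so Coriolis balances both:
fV = (1/ρ)|∂P/∂n| + V²/R  →  V² − fR·V + fR·V_g = 0
With fR = 1.10×10⁻⁴ × 637×10³ m = 70.1 m/s:
V = [fR − √((fR)² − 4 fR V_g)]/2 = [70.1 − √(70.1² − 4×70.1×12)]/2 = 15.4 m/s
Supergeostrophic (V > V_g = 12 m/s), as expected around a high.

15.4 m s⁻¹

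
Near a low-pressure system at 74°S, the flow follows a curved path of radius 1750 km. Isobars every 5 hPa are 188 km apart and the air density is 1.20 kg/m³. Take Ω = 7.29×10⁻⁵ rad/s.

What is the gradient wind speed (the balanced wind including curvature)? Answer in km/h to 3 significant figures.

Coriolis parameter at 74°S:
f = 2Ω sin φ = 2 × 7.29×10⁻⁵ × sin 74° = 1.40×10⁻⁴ s⁻¹
Pressure gradient: |∂P/∂n| = 500 Pa / 188000 m = 2.66×10⁻³ Pa/m
Geostrophic speed: V_g = |∂P/∂n|/(fρ) = 2.66×10⁻³/(1.40×10⁻⁴ × 1.20) = 15.8 m/s
Around a low, centrifugal force acts outward with Coriolis, so pressure-gradient force balances both:
(1/ρ)|∂P/∂n| = fV + V²/R  →  V² + fR·V − fR·V_g = 0
With fR = 1.40×10⁻⁴ × 1750×10³ m = 245 m/s:
V = [−fR + √((fR)² + 4 fR V_g)]/2 = [−245 + √(245² + 4×245×15.8)]/2 = 14.9 m/s
Subgeostrophic (V < V_g = 15.8 m/s), as expected around a low.
Converting: 14.9 m/s × 3.6 = 53.7 km/h

53.7 km/h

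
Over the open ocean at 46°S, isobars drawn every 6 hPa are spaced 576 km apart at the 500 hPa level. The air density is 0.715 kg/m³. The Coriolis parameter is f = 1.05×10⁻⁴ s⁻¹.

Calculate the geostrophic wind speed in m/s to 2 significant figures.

14 m/s

Pressure gradient: |∂P/∂n| = 600 Pa / 576000 m = 1.04×10⁻³ Pa/m
Geostrophic balance (pressure-gradient force = Coriolis force):
V_g = (1/(fρ)) |∂P/∂n| = 1.04×10⁻³ / (1.05×10⁻⁴ × 0.715) = 13.9 m/s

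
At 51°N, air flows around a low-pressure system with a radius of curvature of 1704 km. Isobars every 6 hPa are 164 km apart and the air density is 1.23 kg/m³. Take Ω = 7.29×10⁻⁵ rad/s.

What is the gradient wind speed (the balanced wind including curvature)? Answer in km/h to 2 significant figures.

Coriolis parameter at 51°N:
f = 2Ω sin φ = 2 × 7.29×10⁻⁵ × sin 51° = 1.13×10⁻⁴ s⁻¹
Pressure gradient: |∂P/∂n| = 600 Pa / 164000 m = 3.66×10⁻³ Pa/m
Geostrophic speed: V_g = |∂P/∂n|/(fρ) = 3.66×10⁻³/(1.13×10⁻⁴ × 1.23) = 26.3 m/s
Around a low, centrifugal force acts outward with Coriolis, so pressure-gradient force balances both:
(1/ρ)|∂P/∂n| = fV + V²/R  →  V² + fR·V − fR·V_g = 0
With fR = 1.13×10⁻⁴ × 1704×10³ m = 193 m/s:
V = [−fR + √((fR)² + 4 fR V_g)]/2 = [−193 + √(193² + 4×193×26.3)]/2 = 23.4 m/s
Subgeostrophic (V < V_g = 26.3 m/s), as expected around a low.
Converting: 23.4 m/s × 3.6 = 84 km/h

84 km/h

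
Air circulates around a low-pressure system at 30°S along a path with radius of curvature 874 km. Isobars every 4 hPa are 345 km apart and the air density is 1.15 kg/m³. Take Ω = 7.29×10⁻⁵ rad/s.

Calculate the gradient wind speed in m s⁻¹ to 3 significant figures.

Coriolis parameter at 30°S:
f = 2Ω sin φ = 2 × 7.29×10⁻⁵ × sin 30° = 7.29×10⁻⁵ s⁻¹
Pressure gradient: |∂P/∂n| = 400 Pa / 345000 m = 1.16×10⁻³ Pa/m
Geostrophic speed: V_g = |∂P/∂n|/(fρ) = 1.16×10⁻³/(7.29×10⁻⁵ × 1.15) = 13.8 m/s
Around a low, centrifugal force acts outward with Coriolis, so pressure-gradient force balances both:
(1/ρ)|∂P/∂n| = fV + V²/R  →  V² + fR·V − fR·V_g = 0
With fR = 7.29×10⁻⁵ × 874×10³ m = 63.7 m/s:
V = [−fR + √((fR)² + 4 fR V_g)]/2 = [−63.7 + √(63.7² + 4×63.7×13.8)]/2 = 11.7 m/s
Subgeostrophic (V < V_g = 13.8 m/s), as expected around a low.

11.7 m s⁻¹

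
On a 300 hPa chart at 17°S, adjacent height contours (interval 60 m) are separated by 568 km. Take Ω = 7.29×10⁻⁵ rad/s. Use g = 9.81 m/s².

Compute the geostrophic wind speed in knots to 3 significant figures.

Coriolis parameter at 17°S:
f = 2Ω sin φ = 2 × 7.29×10⁻⁵ × sin 17° = 4.26×10⁻⁵ s⁻¹
Height gradient: |∂Z/∂n| = 60 m / 568000 m = 1.06×10⁻⁴
On a pressure surface, geostrophic balance gives V_g = (g/f)|∂Z/∂n|:
V_g = 9.81 × 1.06×10⁻⁴ / 4.26×10⁻⁵ = 24.3 m/s
Converting: 24.3 m/s × 1.944 = 47.3 knots

47.3 knots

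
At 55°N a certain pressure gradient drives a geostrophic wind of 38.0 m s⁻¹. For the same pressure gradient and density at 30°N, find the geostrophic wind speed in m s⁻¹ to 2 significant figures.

With the same pressure gradient and density, V_g ∝ 1/f ∝ 1/sin φ.
V₂ = V₁ · sin φ₁ / sin φ₂ = 38.0 × sin 55° / sin 30°
V₂ = 38.0 × 0.8192/0.5000 = 62 m s⁻¹

62 m s⁻¹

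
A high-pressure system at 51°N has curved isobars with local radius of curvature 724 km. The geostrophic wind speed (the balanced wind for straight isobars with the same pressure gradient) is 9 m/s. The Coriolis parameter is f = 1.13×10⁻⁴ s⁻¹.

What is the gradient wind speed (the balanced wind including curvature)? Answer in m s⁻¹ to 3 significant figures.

10.3 m s⁻¹

Around a high, pressure-gradient force acts outward with centrifugal, so Coriolis balances both:
fV = (1/ρ)|∂P/∂n| + V²/R  →  V² − fR·V + fR·V_g = 0
With fR = 1.13×10⁻⁴ × 724×10³ m = 81.8 m/s:
V = [fR − √((fR)² − 4 fR V_g)]/2 = [81.8 − √(81.8² − 4×81.8×9)]/2 = 10.3 m/s
Supergeostrophic (V > V_g = 9 m/s), as expected around a high.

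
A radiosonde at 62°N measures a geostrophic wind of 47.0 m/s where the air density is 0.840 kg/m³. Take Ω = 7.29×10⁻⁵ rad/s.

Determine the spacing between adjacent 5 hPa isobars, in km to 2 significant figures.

98 km

Coriolis parameter at 62°N:
f = 2Ω sin φ = 2 × 7.29×10⁻⁵ × sin 62° = 1.29×10⁻⁴ s⁻¹
Geostrophic balance rearranged: |∂P/∂n| = f ρ V_g
|∂P/∂n| = 1.29×10⁻⁴ × 0.840 × 47.0 = 5.08×10⁻³ Pa/m
Isobar spacing: Δn = ΔP/|∂P/∂n| = 500 Pa / 5.08×10⁻³ Pa/m = 98379 m ≈ 98 km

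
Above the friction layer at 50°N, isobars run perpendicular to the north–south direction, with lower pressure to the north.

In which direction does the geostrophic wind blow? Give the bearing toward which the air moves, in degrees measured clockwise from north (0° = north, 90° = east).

The pressure-gradient force points toward the north (bearing 000°).
Geostrophic balance: in the Northern Hemisphere the Coriolis force deflects motion to the right, so the geostrophic wind blows 90° to the right of the pressure-gradient force (low pressure on the left).
Rotating 000° by 90° clockwise gives 090° — the wind blows toward the east.

090°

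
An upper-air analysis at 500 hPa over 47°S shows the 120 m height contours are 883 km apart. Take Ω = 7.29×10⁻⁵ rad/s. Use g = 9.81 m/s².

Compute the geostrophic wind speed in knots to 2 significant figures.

24 knots

Coriolis parameter at 47°S:
f = 2Ω sin φ = 2 × 7.29×10⁻⁵ × sin 47° = 1.07×10⁻⁴ s⁻¹
Height gradient: |∂Z/∂n| = 120 m / 883000 m = 1.36×10⁻⁴
On a pressure surface, geostrophic balance gives V_g = (g/f)|∂Z/∂n|:
V_g = 9.81 × 1.36×10⁻⁴ / 1.07×10⁻⁴ = 12.5 m/s
Converting: 12.5 m/s × 1.944 = 24 knots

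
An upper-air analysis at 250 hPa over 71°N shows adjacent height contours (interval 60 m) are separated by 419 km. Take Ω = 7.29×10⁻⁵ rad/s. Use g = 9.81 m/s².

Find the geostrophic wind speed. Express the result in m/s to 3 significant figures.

10.2 m/s

Coriolis parameter at 71°N:
f = 2Ω sin φ = 2 × 7.29×10⁻⁵ × sin 71° = 1.38×10⁻⁴ s⁻¹
Height gradient: |∂Z/∂n| = 60 m / 419000 m = 1.43×10⁻⁴
On a pressure surface, geostrophic balance gives V_g = (g/f)|∂Z/∂n|:
V_g = 9.81 × 1.43×10⁻⁴ / 1.38×10⁻⁴ = 10.2 m/s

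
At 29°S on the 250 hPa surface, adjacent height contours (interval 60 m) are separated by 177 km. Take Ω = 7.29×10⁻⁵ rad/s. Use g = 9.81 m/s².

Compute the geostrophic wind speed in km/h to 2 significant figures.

170 km/h

Coriolis parameter at 29°S:
f = 2Ω sin φ = 2 × 7.29×10⁻⁵ × sin 29° = 7.07×10⁻⁵ s⁻¹
Height gradient: |∂Z/∂n| = 60 m / 177000 m = 3.39×10⁻⁴
On a pressure surface, geostrophic balance gives V_g = (g/f)|∂Z/∂n|:
V_g = 9.81 × 3.39×10⁻⁴ / 7.07×10⁻⁵ = 47.0 m/s
Converting: 47.0 m/s × 3.6 = 170 km/h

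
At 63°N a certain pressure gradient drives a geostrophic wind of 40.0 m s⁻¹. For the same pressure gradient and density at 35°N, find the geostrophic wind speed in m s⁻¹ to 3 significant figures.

62.1 m s⁻¹

With the same pressure gradient and density, V_g ∝ 1/f ∝ 1/sin φ.
V₂ = V₁ · sin φ₁ / sin φ₂ = 40.0 × sin 63° / sin 35°
V₂ = 40.0 × 0.8910/0.5736 = 62.1 m s⁻¹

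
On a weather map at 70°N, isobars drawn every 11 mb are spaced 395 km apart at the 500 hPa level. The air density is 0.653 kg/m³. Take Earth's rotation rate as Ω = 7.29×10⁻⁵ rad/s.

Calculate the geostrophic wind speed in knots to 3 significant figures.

60.5 knots

Coriolis parameter at 70°N:
f = 2Ω sin φ = 2 × 7.29×10⁻⁵ × sin 70° = 1.37×10⁻⁴ s⁻¹
Pressure gradient: |∂P/∂n| = 1100 Pa / 395000 m = 2.78×10⁻³ Pa/m
Geostrophic balance (pressure-gradient force = Coriolis force):
V_g = (1/(fρ)) |∂P/∂n| = 2.78×10⁻³ / (1.37×10⁻⁴ × 0.653) = 31.1 m/s
Converting: 31.1 m/s × 1.944 = 60.5 knots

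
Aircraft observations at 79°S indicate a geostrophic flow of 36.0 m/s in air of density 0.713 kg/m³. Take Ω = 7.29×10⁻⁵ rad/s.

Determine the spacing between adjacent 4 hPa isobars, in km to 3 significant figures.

Coriolis parameter at 79°S:
f = 2Ω sin φ = 2 × 7.29×10⁻⁵ × sin 79° = 1.43×10⁻⁴ s⁻¹
Geostrophic balance rearranged: |∂P/∂n| = f ρ V_g
|∂P/∂n| = 1.43×10⁻⁴ × 0.713 × 36.0 = 3.67×10⁻³ Pa/m
Isobar spacing: Δn = ΔP/|∂P/∂n| = 400 Pa / 3.67×10⁻³ Pa/m = 108884 m ≈ 109 km

109 km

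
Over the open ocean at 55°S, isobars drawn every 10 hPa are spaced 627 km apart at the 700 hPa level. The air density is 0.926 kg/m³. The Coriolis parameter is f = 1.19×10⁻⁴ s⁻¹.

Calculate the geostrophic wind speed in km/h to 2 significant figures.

52 km/h

Pressure gradient: |∂P/∂n| = 1000 Pa / 627000 m = 1.59×10⁻³ Pa/m
Geostrophic balance (pressure-gradient force = Coriolis force):
V_g = (1/(fρ)) |∂P/∂n| = 1.59×10⁻³ / (1.19×10⁻⁴ × 0.926) = 14.5 m/s
Converting: 14.5 m/s × 3.6 = 52 km/h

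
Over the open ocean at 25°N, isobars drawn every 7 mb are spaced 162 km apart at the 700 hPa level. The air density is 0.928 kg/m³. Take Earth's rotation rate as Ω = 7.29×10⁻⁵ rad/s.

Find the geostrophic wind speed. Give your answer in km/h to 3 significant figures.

272 km/h

Coriolis parameter at 25°N:
f = 2Ω sin φ = 2 × 7.29×10⁻⁵ × sin 25° = 6.16×10⁻⁵ s⁻¹
Pressure gradient: |∂P/∂n| = 700 Pa / 162000 m = 4.32×10⁻³ Pa/m
Geostrophic balance (pressure-gradient force = Coriolis force):
V_g = (1/(fρ)) |∂P/∂n| = 4.32×10⁻³ / (6.16×10⁻⁵ × 0.928) = 75.6 m/s
Converting: 75.6 m/s × 3.6 = 272 km/h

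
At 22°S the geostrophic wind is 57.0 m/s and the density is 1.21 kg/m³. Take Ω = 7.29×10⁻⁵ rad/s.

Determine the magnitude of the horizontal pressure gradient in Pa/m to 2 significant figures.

3.8×10⁻³ Pa/m

Coriolis parameter at 22°S:
f = 2Ω sin φ = 2 × 7.29×10⁻⁵ × sin 22° = 5.46×10⁻⁵ s⁻¹
Geostrophic balance rearranged: |∂P/∂n| = f ρ V_g
|∂P/∂n| = 5.46×10⁻⁵ × 1.21 × 57.0 = 3.77×10⁻³ Pa/m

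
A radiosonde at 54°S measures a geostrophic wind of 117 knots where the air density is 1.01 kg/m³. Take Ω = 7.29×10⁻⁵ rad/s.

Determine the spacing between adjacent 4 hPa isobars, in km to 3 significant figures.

55.8 km

Coriolis parameter at 54°S:
f = 2Ω sin φ = 2 × 7.29×10⁻⁵ × sin 54° = 1.18×10⁻⁴ s⁻¹
Wind speed in SI: 117 knots = 60.2 m/s
Geostrophic balance rearranged: |∂P/∂n| = f ρ V_g
|∂P/∂n| = 1.18×10⁻⁴ × 1.01 × 60.2 = 7.17×10⁻³ Pa/m
Isobar spacing: Δn = ΔP/|∂P/∂n| = 400 Pa / 7.17×10⁻³ Pa/m = 55783 m ≈ 55.8 km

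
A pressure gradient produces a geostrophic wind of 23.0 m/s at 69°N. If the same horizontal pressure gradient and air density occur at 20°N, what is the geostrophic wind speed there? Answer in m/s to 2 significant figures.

With the same pressure gradient and density, V_g ∝ 1/f ∝ 1/sin φ.
V₂ = V₁ · sin φ₁ / sin φ₂ = 23.0 × sin 69° / sin 20°
V₂ = 23.0 × 0.9336/0.3420 = 63 m/s

63 m/s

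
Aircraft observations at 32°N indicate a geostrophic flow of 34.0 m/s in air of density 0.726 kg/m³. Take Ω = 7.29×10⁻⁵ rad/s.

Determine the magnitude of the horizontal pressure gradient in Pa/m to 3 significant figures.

Coriolis parameter at 32°N:
f = 2Ω sin φ = 2 × 7.29×10⁻⁵ × sin 32° = 7.73×10⁻⁵ s⁻¹
Geostrophic balance rearranged: |∂P/∂n| = f ρ V_g
|∂P/∂n| = 7.73×10⁻⁵ × 0.726 × 34.0 = 1.91×10⁻³ Pa/m

1.91×10⁻³ Pa/m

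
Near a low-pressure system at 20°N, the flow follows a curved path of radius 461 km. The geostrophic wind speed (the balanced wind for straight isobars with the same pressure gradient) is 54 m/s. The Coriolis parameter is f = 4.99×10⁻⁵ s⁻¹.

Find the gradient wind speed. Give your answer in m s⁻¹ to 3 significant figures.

Around a low, centrifugal force acts outward with Coriolis, so pressure-gradient force balances both:
(1/ρ)|∂P/∂n| = fV + V²/R  →  V² + fR·V − fR·V_g = 0
With fR = 4.99×10⁻⁵ × 461×10³ m = 23.0 m/s:
V = [−fR + √((fR)² + 4 fR V_g)]/2 = [−23.0 + √(23.0² + 4×23.0×54)]/2 = 25.6 m/s
Subgeostrophic (V < V_g = 54 m/s), as expected around a low.

25.6 m s⁻¹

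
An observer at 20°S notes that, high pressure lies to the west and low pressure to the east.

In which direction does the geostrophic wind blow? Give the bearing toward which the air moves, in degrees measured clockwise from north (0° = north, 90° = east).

The pressure-gradient force points toward the east (bearing 090°).
Geostrophic balance: in the Southern Hemisphere the Coriolis force deflects motion to the left, so the geostrophic wind blows 90° to the left of the pressure-gradient force (low pressure on the right).
Rotating 090° by 90° counterclockwise gives 000° — the wind blows toward the north.

000°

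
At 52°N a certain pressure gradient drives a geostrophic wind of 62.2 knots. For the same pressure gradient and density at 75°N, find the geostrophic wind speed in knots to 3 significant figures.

With the same pressure gradient and density, V_g ∝ 1/f ∝ 1/sin φ.
V₂ = V₁ · sin φ₁ / sin φ₂ = 62.2 × sin 52° / sin 75°
V₂ = 62.2 × 0.7880/0.9659 = 50.7 knots

50.7 knots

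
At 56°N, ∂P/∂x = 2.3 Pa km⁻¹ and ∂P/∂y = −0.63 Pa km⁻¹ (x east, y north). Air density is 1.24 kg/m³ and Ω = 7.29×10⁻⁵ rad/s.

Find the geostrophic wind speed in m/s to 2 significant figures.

Coriolis parameter at 56°N:
f = 2Ω sin φ = 2 × 7.29×10⁻⁵ × sin 56° = 1.21×10⁻⁴ s⁻¹
Component geostrophic relations (x east, y north):
u_g = −(1/(fρ)) ∂P/∂y,  v_g = (1/(fρ)) ∂P/∂x
u_g = −(−0.63×10⁻³)/(1.21×10⁻⁴ × 1.24) = 4.20 m/s;  v_g = (2.3×10⁻³)/(1.21×10⁻⁴ × 1.24) = 15.3 m/s
|V_g| = √(u_g² + v_g²) = 15.9 m/s

16 m/s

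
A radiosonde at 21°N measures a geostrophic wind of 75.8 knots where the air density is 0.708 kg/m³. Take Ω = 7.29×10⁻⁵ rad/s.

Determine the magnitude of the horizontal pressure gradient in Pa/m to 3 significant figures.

1.44×10⁻³ Pa/m

Coriolis parameter at 21°N:
f = 2Ω sin φ = 2 × 7.29×10⁻⁵ × sin 21° = 5.23×10⁻⁵ s⁻¹
Wind speed in SI: 75.8 knots = 39.0 m/s
Geostrophic balance rearranged: |∂P/∂n| = f ρ V_g
|∂P/∂n| = 5.23×10⁻⁵ × 0.708 × 39.0 = 1.44×10⁻³ Pa/m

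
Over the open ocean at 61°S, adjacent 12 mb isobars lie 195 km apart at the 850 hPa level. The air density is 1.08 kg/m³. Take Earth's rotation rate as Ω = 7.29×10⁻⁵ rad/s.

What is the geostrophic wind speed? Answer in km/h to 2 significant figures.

Coriolis parameter at 61°S:
f = 2Ω sin φ = 2 × 7.29×10⁻⁵ × sin 61° = 1.28×10⁻⁴ s⁻¹
Pressure gradient: |∂P/∂n| = 1200 Pa / 195000 m = 6.15×10⁻³ Pa/m
Geostrophic balance (pressure-gradient force = Coriolis force):
V_g = (1/(fρ)) |∂P/∂n| = 6.15×10⁻³ / (1.28×10⁻⁴ × 1.08) = 44.7 m/s
Converting: 44.7 m/s × 3.6 = 160 km/h

160 km/h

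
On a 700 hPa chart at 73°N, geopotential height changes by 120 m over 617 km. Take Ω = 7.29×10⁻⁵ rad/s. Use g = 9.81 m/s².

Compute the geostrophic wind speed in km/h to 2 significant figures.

49 km/h

Coriolis parameter at 73°N:
f = 2Ω sin φ = 2 × 7.29×10⁻⁵ × sin 73° = 1.39×10⁻⁴ s⁻¹
Height gradient: |∂Z/∂n| = 120 m / 617000 m = 1.94×10⁻⁴
On a pressure surface, geostrophic balance gives V_g = (g/f)|∂Z/∂n|:
V_g = 9.81 × 1.94×10⁻⁴ / 1.39×10⁻⁴ = 13.7 m/s
Converting: 13.7 m/s × 3.6 = 49 km/h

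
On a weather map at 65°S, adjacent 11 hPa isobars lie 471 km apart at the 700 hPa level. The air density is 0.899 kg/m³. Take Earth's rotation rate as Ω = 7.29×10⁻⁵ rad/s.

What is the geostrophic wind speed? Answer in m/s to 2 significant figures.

20 m/s

Coriolis parameter at 65°S:
f = 2Ω sin φ = 2 × 7.29×10⁻⁵ × sin 65° = 1.32×10⁻⁴ s⁻¹
Pressure gradient: |∂P/∂n| = 1100 Pa / 471000 m = 2.34×10⁻³ Pa/m
Geostrophic balance (pressure-gradient force = Coriolis force):
V_g = (1/(fρ)) |∂P/∂n| = 2.34×10⁻³ / (1.32×10⁻⁴ × 0.899) = 19.7 m/s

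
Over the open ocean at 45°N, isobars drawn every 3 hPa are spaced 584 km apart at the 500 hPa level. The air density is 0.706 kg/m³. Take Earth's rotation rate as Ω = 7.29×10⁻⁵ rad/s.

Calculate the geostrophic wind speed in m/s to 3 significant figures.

7.06 m/s

Coriolis parameter at 45°N:
f = 2Ω sin φ = 2 × 7.29×10⁻⁵ × sin 45° = 1.03×10⁻⁴ s⁻¹
Pressure gradient: |∂P/∂n| = 300 Pa / 584000 m = 5.14×10⁻⁴ Pa/m
Geostrophic balance (pressure-gradient force = Coriolis force):
V_g = (1/(fρ)) |∂P/∂n| = 5.14×10⁻⁴ / (1.03×10⁻⁴ × 0.706) = 7.06 m/s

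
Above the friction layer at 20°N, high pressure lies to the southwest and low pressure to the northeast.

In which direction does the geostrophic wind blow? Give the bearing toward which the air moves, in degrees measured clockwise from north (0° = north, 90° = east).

The pressure-gradient force points toward the northeast (bearing 045°).
Geostrophic balance: in the Northern Hemisphere the Coriolis force deflects motion to the right, so the geostrophic wind blows 90° to the right of the pressure-gradient force (low pressure on the left).
Rotating 045° by 90° clockwise gives 135° — the wind blows toward the southeast.

135°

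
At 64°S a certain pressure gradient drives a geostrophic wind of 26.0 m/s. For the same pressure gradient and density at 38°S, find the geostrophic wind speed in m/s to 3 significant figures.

38.0 m/s

With the same pressure gradient and density, V_g ∝ 1/f ∝ 1/sin φ.
V₂ = V₁ · sin φ₁ / sin φ₂ = 26.0 × sin 64° / sin 38°
V₂ = 26.0 × 0.8988/0.6157 = 38.0 m/s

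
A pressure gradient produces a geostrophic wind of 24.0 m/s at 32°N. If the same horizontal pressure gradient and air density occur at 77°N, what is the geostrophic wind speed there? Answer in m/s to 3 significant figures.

13.1 m/s

With the same pressure gradient and density, V_g ∝ 1/f ∝ 1/sin φ.
V₂ = V₁ · sin φ₁ / sin φ₂ = 24.0 × sin 32° / sin 77°
V₂ = 24.0 × 0.5299/0.9744 = 13.1 m/s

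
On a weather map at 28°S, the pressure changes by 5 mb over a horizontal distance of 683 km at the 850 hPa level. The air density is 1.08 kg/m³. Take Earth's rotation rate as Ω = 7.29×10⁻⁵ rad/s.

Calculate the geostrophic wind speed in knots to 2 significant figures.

19 knots

Coriolis parameter at 28°S:
f = 2Ω sin φ = 2 × 7.29×10⁻⁵ × sin 28° = 6.84×10⁻⁵ s⁻¹
Pressure gradient: |∂P/∂n| = 500 Pa / 683000 m = 7.32×10⁻⁴ Pa/m
Geostrophic balance (pressure-gradient force = Coriolis force):
V_g = (1/(fρ)) |∂P/∂n| = 7.32×10⁻⁴ / (6.84×10⁻⁵ × 1.08) = 9.90 m/s
Converting: 9.90 m/s × 1.944 = 19 knots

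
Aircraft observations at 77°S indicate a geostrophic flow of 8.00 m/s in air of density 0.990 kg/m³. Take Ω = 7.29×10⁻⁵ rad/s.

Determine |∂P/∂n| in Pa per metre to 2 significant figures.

1.1×10⁻³ Pa/m

Coriolis parameter at 77°S:
f = 2Ω sin φ = 2 × 7.29×10⁻⁵ × sin 77° = 1.42×10⁻⁴ s⁻¹
Geostrophic balance rearranged: |∂P/∂n| = f ρ V_g
|∂P/∂n| = 1.42×10⁻⁴ × 0.990 × 8.00 = 1.13×10⁻³ Pa/m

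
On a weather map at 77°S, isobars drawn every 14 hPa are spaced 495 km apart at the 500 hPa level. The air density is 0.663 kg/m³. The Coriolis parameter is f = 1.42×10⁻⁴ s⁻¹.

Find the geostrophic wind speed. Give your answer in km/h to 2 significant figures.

110 km/h

Pressure gradient: |∂P/∂n| = 1400 Pa / 495000 m = 2.83×10⁻³ Pa/m
Geostrophic balance (pressure-gradient force = Coriolis force):
V_g = (1/(fρ)) |∂P/∂n| = 2.83×10⁻³ / (1.42×10⁻⁴ × 0.663) = 30.0 m/s
Converting: 30.0 m/s × 3.6 = 110 km/h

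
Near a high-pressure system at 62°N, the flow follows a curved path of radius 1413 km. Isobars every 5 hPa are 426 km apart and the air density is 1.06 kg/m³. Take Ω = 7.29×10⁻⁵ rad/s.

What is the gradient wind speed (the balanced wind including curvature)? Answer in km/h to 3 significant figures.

32.6 km/h

Coriolis parameter at 62°N:
f = 2Ω sin φ = 2 × 7.29×10⁻⁵ × sin 62° = 1.29×10⁻⁴ s⁻¹
Pressure gradient: |∂P/∂n| = 500 Pa / 426000 m = 1.17×10⁻³ Pa/m
Geostrophic speed: V_g = |∂P/∂n|/(fρ) = 1.17×10⁻³/(1.29×10⁻⁴ × 1.06) = 8.60 m/s
Around a high, pressure-gradient force acts outward with centrifugal, so Coriolis balances both:
fV = (1/ρ)|∂P/∂n| + V²/R  →  V² − fR·V + fR·V_g = 0
With fR = 1.29×10⁻⁴ × 1413×10³ m = 182 m/s:
V = [fR − √((fR)² − 4 fR V_g)]/2 = [182 − √(182² − 4×182×8.6)]/2 = 9.05 m/s
Supergeostrophic (V > V_g = 8.6 m/s), as expected around a high.
Converting: 9.05 m/s × 3.6 = 32.6 km/h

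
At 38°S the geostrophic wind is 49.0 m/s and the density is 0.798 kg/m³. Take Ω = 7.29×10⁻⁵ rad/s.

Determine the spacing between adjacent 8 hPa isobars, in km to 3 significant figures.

Coriolis parameter at 38°S:
f = 2Ω sin φ = 2 × 7.29×10⁻⁵ × sin 38° = 8.98×10⁻⁵ s⁻¹
Geostrophic balance rearranged: |∂P/∂n| = f ρ V_g
|∂P/∂n| = 8.98×10⁻⁵ × 0.798 × 49.0 = 3.51×10⁻³ Pa/m
Isobar spacing: Δn = ΔP/|∂P/∂n| = 800 Pa / 3.51×10⁻³ Pa/m = 227925 m ≈ 228 km

228 km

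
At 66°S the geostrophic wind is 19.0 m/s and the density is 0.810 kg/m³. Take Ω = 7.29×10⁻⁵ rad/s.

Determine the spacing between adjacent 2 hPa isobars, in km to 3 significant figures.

Coriolis parameter at 66°S:
f = 2Ω sin φ = 2 × 7.29×10⁻⁵ × sin 66° = 1.33×10⁻⁴ s⁻¹
Geostrophic balance rearranged: |∂P/∂n| = f ρ V_g
|∂P/∂n| = 1.33×10⁻⁴ × 0.810 × 19.0 = 2.05×10⁻³ Pa/m
Isobar spacing: Δn = ΔP/|∂P/∂n| = 200 Pa / 2.05×10⁻³ Pa/m = 97567 m ≈ 97.6 km

97.6 km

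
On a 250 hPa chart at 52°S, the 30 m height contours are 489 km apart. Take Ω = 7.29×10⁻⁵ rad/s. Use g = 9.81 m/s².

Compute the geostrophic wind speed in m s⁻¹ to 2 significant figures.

5.2 m s⁻¹

Coriolis parameter at 52°S:
f = 2Ω sin φ = 2 × 7.29×10⁻⁵ × sin 52° = 1.15×10⁻⁴ s⁻¹
Height gradient: |∂Z/∂n| = 30 m / 489000 m = 6.13×10⁻⁵
On a pressure surface, geostrophic balance gives V_g = (g/f)|∂Z/∂n|:
V_g = 9.81 × 6.13×10⁻⁵ / 1.15×10⁻⁴ = 5.24 m/s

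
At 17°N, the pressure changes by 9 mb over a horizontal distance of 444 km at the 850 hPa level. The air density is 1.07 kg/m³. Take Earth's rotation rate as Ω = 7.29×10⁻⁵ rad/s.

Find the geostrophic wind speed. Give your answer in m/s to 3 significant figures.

44.4 m/s

Coriolis parameter at 17°N:
f = 2Ω sin φ = 2 × 7.29×10⁻⁵ × sin 17° = 4.26×10⁻⁵ s⁻¹
Pressure gradient: |∂P/∂n| = 900 Pa / 444000 m = 2.03×10⁻³ Pa/m
Geostrophic balance (pressure-gradient force = Coriolis force):
V_g = (1/(fρ)) |∂P/∂n| = 2.03×10⁻³ / (4.26×10⁻⁵ × 1.07) = 44.4 m/s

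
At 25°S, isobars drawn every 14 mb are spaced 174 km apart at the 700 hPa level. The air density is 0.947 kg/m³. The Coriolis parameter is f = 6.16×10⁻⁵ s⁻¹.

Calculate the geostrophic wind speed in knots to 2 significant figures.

Pressure gradient: |∂P/∂n| = 1400 Pa / 174000 m = 8.05×10⁻³ Pa/m
Geostrophic balance (pressure-gradient force = Coriolis force):
V_g = (1/(fρ)) |∂P/∂n| = 8.05×10⁻³ / (6.16×10⁻⁵ × 0.947) = 138 m/s
Converting: 138 m/s × 1.944 = 270 knots

270 knots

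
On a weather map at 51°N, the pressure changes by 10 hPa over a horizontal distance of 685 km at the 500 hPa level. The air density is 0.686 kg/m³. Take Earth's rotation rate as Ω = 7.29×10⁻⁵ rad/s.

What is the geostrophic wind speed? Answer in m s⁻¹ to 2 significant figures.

Coriolis parameter at 51°N:
f = 2Ω sin φ = 2 × 7.29×10⁻⁵ × sin 51° = 1.13×10⁻⁴ s⁻¹
Pressure gradient: |∂P/∂n| = 1000 Pa / 685000 m = 1.46×10⁻³ Pa/m
Geostrophic balance (pressure-gradient force = Coriolis force):
V_g = (1/(fρ)) |∂P/∂n| = 1.46×10⁻³ / (1.13×10⁻⁴ × 0.686) = 18.8 m/s

19 m s⁻¹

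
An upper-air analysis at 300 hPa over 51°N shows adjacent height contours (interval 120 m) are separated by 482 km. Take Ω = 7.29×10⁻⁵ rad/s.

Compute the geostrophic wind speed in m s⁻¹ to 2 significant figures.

Coriolis parameter at 51°N:
f = 2Ω sin φ = 2 × 7.29×10⁻⁵ × sin 51° = 1.13×10⁻⁴ s⁻¹
Height gradient: |∂Z/∂n| = 120 m / 482000 m = 2.49×10⁻⁴
On a pressure surface, geostrophic balance gives V_g = (g/f)|∂Z/∂n|:
V_g = 9.81 × 2.49×10⁻⁴ / 1.13×10⁻⁴ = 21.6 m/s

22 m s⁻¹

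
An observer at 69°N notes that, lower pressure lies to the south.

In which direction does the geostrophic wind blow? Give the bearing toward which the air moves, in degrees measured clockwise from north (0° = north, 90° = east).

270°

The pressure-gradient force points toward the south (bearing 180°).
Geostrophic balance: in the Northern Hemisphere the Coriolis force deflects motion to the right, so the geostrophic wind blows 90° to the right of the pressure-gradient force (low pressure on the left).
Rotating 180° by 90° clockwise gives 270° — the wind blows toward the west.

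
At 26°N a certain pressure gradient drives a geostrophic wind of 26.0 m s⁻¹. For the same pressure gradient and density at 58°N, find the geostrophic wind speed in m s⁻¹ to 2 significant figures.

With the same pressure gradient and density, V_g ∝ 1/f ∝ 1/sin φ.
V₂ = V₁ · sin φ₁ / sin φ₂ = 26.0 × sin 26° / sin 58°
V₂ = 26.0 × 0.4384/0.8480 = 13 m s⁻¹

13 m s⁻¹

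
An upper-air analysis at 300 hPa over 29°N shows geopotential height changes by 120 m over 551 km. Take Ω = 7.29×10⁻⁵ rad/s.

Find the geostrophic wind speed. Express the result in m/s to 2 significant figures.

Coriolis parameter at 29°N:
f = 2Ω sin φ = 2 × 7.29×10⁻⁵ × sin 29° = 7.07×10⁻⁵ s⁻¹
Height gradient: |∂Z/∂n| = 120 m / 551000 m = 2.18×10⁻⁴
On a pressure surface, geostrophic balance gives V_g = (g/f)|∂Z/∂n|:
V_g = 9.81 × 2.18×10⁻⁴ / 7.07×10⁻⁵ = 30.2 m/s

30 m/s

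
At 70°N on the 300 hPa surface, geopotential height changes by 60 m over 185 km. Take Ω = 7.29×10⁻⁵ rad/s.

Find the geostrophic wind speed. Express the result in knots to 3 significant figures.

45.1 knots

Coriolis parameter at 70°N:
f = 2Ω sin φ = 2 × 7.29×10⁻⁵ × sin 70° = 1.37×10⁻⁴ s⁻¹
Height gradient: |∂Z/∂n| = 60 m / 185000 m = 3.24×10⁻⁴
On a pressure surface, geostrophic balance gives V_g = (g/f)|∂Z/∂n|:
V_g = 9.81 × 3.24×10⁻⁴ / 1.37×10⁻⁴ = 23.2 m/s
Converting: 23.2 m/s × 1.944 = 45.1 knots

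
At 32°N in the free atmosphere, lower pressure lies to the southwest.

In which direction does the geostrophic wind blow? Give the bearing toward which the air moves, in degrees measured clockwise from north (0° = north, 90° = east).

The pressure-gradient force points toward the southwest (bearing 225°).
Geostrophic balance: in the Northern Hemisphere the Coriolis force deflects motion to the right, so the geostrophic wind blows 90° to the right of the pressure-gradient force (low pressure on the left).
Rotating 225° by 90° clockwise gives 315° — the wind blows toward the northwest.

315°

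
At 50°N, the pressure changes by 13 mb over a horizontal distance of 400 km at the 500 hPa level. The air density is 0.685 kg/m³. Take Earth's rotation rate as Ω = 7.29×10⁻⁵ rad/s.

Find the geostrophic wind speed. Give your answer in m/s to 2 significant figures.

Coriolis parameter at 50°N:
f = 2Ω sin φ = 2 × 7.29×10⁻⁵ × sin 50° = 1.12×10⁻⁴ s⁻¹
Pressure gradient: |∂P/∂n| = 1300 Pa / 400000 m = 3.25×10⁻³ Pa/m
Geostrophic balance (pressure-gradient force = Coriolis force):
V_g = (1/(fρ)) |∂P/∂n| = 3.25×10⁻³ / (1.12×10⁻⁴ × 0.685) = 42.5 m/s

42 m/s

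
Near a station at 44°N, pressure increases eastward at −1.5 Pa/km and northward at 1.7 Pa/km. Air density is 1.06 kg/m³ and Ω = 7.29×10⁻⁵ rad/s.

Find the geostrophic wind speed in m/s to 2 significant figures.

21 m/s

Coriolis parameter at 44°N:
f = 2Ω sin φ = 2 × 7.29×10⁻⁵ × sin 44° = 1.01×10⁻⁴ s⁻¹
Component geostrophic relations (x east, y north):
u_g = −(1/(fρ)) ∂P/∂y,  v_g = (1/(fρ)) ∂P/∂x
u_g = −(1.7×10⁻³)/(1.01×10⁻⁴ × 1.06) = −15.8 m/s;  v_g = (−1.5×10⁻³)/(1.01×10⁻⁴ × 1.06) = −14.0 m/s
|V_g| = √(u_g² + v_g²) = 21.1 m/s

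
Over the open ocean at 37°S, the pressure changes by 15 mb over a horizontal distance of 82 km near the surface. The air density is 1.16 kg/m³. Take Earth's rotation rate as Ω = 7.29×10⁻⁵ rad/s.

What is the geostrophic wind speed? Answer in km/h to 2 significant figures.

650 km/h

Coriolis parameter at 37°S:
f = 2Ω sin φ = 2 × 7.29×10⁻⁵ × sin 37° = 8.77×10⁻⁵ s⁻¹
Pressure gradient: |∂P/∂n| = 1500 Pa / 82000 m = 1.83×10⁻² Pa/m
Geostrophic balance (pressure-gradient force = Coriolis force):
V_g = (1/(fρ)) |∂P/∂n| = 1.83×10⁻² / (8.77×10⁻⁵ × 1.16) = 180 m/s
Converting: 180 m/s × 3.6 = 650 km/h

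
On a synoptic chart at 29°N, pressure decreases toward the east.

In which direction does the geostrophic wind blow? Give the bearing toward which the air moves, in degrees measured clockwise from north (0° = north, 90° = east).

The pressure-gradient force points toward the east (bearing 090°).
Geostrophic balance: in the Northern Hemisphere the Coriolis force deflects motion to the right, so the geostrophic wind blows 90° to the right of the pressure-gradient force (low pressure on the left).
Rotating 090° by 90° clockwise gives 180° — the wind blows toward the south.

180°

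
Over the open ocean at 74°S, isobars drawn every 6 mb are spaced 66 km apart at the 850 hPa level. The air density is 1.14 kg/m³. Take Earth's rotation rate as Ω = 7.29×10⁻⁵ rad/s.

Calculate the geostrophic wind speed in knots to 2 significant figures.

Coriolis parameter at 74°S:
f = 2Ω sin φ = 2 × 7.29×10⁻⁵ × sin 74° = 1.40×10⁻⁴ s⁻¹
Pressure gradient: |∂P/∂n| = 600 Pa / 66000 m = 9.09×10⁻³ Pa/m
Geostrophic balance (pressure-gradient force = Coriolis force):
V_g = (1/(fρ)) |∂P/∂n| = 9.09×10⁻³ / (1.40×10⁻⁴ × 1.14) = 56.9 m/s
Converting: 56.9 m/s × 1.944 = 110 knots

110 knots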